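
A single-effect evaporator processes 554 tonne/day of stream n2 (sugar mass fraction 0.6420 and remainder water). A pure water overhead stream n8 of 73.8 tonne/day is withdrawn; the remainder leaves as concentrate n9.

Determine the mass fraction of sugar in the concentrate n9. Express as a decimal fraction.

0.7407

sugar is not removed: 554×0.642 = 355.67 tonne/day of sugar enters n9.
Concentrate = 554 − 73.8 = 480.2 tonne/day.
Mass fraction = 355.67/480.2 = 0.7407.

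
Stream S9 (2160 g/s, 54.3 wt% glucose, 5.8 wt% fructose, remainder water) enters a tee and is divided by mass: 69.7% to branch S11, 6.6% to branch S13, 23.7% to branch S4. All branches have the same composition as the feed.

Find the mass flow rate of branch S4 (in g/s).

511.9 g/s

Branch S4 flow = 0.237×2160 = 511.92 g/s.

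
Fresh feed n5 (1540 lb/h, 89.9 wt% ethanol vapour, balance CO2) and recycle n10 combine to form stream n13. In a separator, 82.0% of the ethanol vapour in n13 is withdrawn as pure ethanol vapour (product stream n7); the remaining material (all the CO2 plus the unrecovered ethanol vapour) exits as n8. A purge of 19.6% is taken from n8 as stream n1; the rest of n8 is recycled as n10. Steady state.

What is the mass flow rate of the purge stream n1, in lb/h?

CO2 enters only via n5 and leaves only via the purge: 1540×0.101 = 0.196×(CO2 in n8), and the separator passes all CO2, so CO2 in n13 = CO2 in n8 = 793.57 lb/h.
ethanol vapour in n13: m_A = 1540×0.899 + (1−0.196)·(1−0.820)·m_A, so m_A = 1384.5/0.8553 = 1618.7 lb/h.
n8 = (1−0.820)×1618.7 + 793.57 = 1084.9 lb/h.
Purge n1 = 0.196×1084.9 = 212.65 lb/h.

212.6 lb/h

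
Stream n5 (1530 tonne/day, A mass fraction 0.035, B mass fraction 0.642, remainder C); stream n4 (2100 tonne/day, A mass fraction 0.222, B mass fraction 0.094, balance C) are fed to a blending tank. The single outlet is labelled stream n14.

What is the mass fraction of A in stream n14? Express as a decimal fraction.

Total flow out = 1530 + 2100 = 3630 tonne/day.
A in = 1530×0.035 + 2100×0.222 = 519.75 tonne/day.
A mass fraction in n14 = 519.75/3630 = 0.143.

0.143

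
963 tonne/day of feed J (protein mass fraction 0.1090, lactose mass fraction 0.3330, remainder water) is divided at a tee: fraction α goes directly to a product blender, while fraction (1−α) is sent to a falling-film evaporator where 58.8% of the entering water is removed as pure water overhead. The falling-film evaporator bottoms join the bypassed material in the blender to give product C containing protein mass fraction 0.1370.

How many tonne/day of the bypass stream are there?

All 963×0.109 = 104.97 tonne/day of protein reaches C, so C = 104.97/0.137 = 766.18 tonne/day and vapour = 196.82 tonne/day.
The evaporator receives (1−α)·963 of feed at 0.558 water and removes 0.588 of that water:
0.588×0.558×(1−α)×963 = 196.82
(1−α) = 196.82/315.96 = 0.6229;  α = 0.3771.
Bypass flow = 0.3771×963 = 363.14 tonne/day.

363.1 tonne/day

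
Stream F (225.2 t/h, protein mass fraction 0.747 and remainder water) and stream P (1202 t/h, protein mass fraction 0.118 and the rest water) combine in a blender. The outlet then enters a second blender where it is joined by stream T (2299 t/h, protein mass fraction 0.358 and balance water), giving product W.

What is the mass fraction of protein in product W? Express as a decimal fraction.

0.304

Overall, product flow = 3726.2 t/h.
protein in = 225.2×0.747 + 1202×0.118 + 2299×0.358 = 1133.1 t/h.
protein fraction in W = 0.304.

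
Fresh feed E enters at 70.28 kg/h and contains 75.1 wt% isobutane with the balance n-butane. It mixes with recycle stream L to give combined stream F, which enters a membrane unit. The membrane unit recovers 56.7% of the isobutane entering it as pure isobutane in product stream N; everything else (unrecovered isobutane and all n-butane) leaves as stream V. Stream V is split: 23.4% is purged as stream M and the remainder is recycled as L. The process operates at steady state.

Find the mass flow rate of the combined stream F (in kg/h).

n-butane enters only via E and leaves only via the purge: 70.28×0.249 = 0.234×(n-butane in V), and the membrane unit passes all n-butane, so n-butane in F = n-butane in V = 74.785 kg/h.
isobutane in F: m_A = 70.28×0.751 + (1−0.234)·(1−0.567)·m_A, so m_A = 52.78/0.6683 = 78.974 kg/h.
F = 78.974 + 74.785 = 153.76 kg/h.

153.8 kg/h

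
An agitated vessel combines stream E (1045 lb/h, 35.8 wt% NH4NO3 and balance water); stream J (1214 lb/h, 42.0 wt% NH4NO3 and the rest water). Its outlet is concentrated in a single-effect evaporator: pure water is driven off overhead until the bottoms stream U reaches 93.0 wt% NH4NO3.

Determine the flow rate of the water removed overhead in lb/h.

NH4NO3 entering = 1045×0.358 + 1214×0.420 = 883.99 lb/h.
All NH4NO3 reports to U, so U = 883.99/0.930 = 950.53 lb/h.
Total feed = 2259 lb/h; overhead = 2259 − 950.53 = 1308.5 lb/h.

1308 lb/h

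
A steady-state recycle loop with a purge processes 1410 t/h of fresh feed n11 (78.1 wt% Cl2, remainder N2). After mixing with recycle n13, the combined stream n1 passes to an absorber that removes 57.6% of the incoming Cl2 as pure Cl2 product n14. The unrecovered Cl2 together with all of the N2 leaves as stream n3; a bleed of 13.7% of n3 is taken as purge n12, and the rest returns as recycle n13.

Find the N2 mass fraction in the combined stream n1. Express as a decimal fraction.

0.565

N2 enters only via n11 and leaves only via the purge: 1410×0.219 = 0.137×(N2 in n3), and the absorber passes all N2, so N2 in n1 = N2 in n3 = 2253.9 t/h.
Cl2 in n1: m_A = 1410×0.781 + (1−0.137)·(1−0.576)·m_A, so m_A = 1101.2/0.6341 = 1736.7 t/h.
n1 = 1736.7 + 2253.9 = 3990.6 t/h.
N2 fraction in n1 = 2253.9/3990.6 = 0.565.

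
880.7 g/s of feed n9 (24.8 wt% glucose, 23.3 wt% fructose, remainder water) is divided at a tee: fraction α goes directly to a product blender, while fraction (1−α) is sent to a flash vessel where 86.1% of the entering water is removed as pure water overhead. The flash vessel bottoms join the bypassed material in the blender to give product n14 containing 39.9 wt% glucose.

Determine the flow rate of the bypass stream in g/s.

All 880.7×0.248 = 218.41 g/s of glucose reaches n14, so n14 = 218.41/0.399 = 547.4 g/s and vapour = 333.3 g/s.
The evaporator receives (1−α)·880.7 of feed at 0.519 water and removes 0.861 of that water:
0.861×0.519×(1−α)×880.7 = 333.3
(1−α) = 333.3/393.55 = 0.8469;  α = 0.1531.
Bypass flow = 0.1531×880.7 = 134.83 g/s.

134.8 g/s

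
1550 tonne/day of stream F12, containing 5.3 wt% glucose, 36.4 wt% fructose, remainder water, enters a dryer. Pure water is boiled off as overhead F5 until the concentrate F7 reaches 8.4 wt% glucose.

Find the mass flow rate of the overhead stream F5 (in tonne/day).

572 tonne/day

glucose is conserved: 1550×0.053 = 82.15 tonne/day all reports to the concentrate.
Concentrate = 82.15/(target fraction) = 977.98 tonne/day.
Overhead = 1550 − 977.98 = 572.02 tonne/day.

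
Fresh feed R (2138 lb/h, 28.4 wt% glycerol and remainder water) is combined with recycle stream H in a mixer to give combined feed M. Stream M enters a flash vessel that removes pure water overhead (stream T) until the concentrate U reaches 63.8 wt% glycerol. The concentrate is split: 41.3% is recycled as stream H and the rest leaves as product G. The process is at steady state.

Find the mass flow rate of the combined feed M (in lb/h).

Overall glycerol balance (none leaves overhead): glycerol in fresh feed = glycerol in product, i.e. 2138×0.284 = (1−0.413)·U·0.638.
U = 607.19/(0.638×0.587) = 1621.3 lb/h.
Recycle H = 0.413×1621.3 = 669.6 lb/h.
Combined feed M = 2138 + 669.6 = 2807.6 lb/h.

2808 lb/h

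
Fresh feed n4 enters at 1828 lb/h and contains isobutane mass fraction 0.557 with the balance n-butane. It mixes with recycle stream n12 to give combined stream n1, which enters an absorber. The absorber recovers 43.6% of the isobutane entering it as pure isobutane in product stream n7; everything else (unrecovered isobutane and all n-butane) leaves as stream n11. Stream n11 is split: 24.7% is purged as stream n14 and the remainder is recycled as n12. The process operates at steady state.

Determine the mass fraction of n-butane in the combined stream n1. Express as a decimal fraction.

n-butane enters only via n4 and leaves only via the purge: 1828×0.443 = 0.247×(n-butane in n11), and the absorber passes all n-butane, so n-butane in n1 = n-butane in n11 = 3278.6 lb/h.
isobutane in n1: m_A = 1828×0.557 + (1−0.247)·(1−0.436)·m_A, so m_A = 1018.2/0.5753 = 1769.8 lb/h.
n1 = 1769.8 + 3278.6 = 5048.4 lb/h.
n-butane fraction in n1 = 3278.6/5048.4 = 0.649.

0.649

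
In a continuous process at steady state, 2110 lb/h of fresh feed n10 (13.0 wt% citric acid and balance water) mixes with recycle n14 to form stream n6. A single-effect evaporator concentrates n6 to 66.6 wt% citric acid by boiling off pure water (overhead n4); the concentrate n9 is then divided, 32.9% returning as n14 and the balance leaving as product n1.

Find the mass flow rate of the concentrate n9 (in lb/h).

613.8 lb/h

Overall citric acid balance (none leaves overhead): citric acid in fresh feed = citric acid in product, i.e. 2110×0.130 = (1−0.329)·n9·0.666.
n9 = 274.3/(0.666×0.671) = 613.8 lb/h.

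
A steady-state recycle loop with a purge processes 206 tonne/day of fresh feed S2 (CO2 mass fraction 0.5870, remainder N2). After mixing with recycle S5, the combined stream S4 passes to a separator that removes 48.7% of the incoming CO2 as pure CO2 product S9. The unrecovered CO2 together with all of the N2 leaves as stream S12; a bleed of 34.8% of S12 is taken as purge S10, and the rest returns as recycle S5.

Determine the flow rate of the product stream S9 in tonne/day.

88.49 tonne/day

CO2 in S4: m_A = 206×0.587 + (1−0.348)·(1−0.487)·m_A, so m_A = 120.92/0.6655 = 181.69 tonne/day.
Product S9 = 0.487×181.69 = 88.485 tonne/day.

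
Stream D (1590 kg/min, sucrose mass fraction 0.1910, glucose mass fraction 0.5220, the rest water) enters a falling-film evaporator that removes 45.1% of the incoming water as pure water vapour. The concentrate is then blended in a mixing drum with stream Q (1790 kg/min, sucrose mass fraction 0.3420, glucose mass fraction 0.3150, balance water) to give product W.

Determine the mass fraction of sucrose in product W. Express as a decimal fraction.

Vapour removed = 0.451×0.287×1590 = 205.8 kg/min; concentrate = 1384.2 kg/min.
sucrose reaching the mixer = 303.69 (from concentrate) + 1790×0.342 = 915.87 kg/min.
Product flow = 1384.2 + 1790 = 3174.2 kg/min; sucrose fraction = 0.2885.

0.2885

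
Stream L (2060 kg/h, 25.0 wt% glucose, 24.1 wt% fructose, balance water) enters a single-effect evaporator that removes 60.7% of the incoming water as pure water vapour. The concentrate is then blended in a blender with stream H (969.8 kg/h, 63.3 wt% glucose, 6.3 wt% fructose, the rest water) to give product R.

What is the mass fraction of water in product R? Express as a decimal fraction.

0.2954

Vapour removed = 0.607×0.509×2060 = 636.46 kg/h; concentrate = 1423.5 kg/h.
water reaching the mixer = 412.08 (from concentrate) + 969.8×0.304 = 706.9 kg/h.
Product flow = 1423.5 + 969.8 = 2393.3 kg/h; water fraction = 0.2954.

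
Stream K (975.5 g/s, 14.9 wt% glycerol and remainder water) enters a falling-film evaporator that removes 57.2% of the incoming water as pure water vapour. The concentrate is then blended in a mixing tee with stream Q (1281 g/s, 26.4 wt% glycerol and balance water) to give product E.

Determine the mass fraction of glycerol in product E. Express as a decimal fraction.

0.271

Vapour removed = 0.572×0.851×975.5 = 474.85 g/s; concentrate = 500.65 g/s.
glycerol reaching the mixer = 145.35 (from concentrate) + 1281×0.264 = 483.53 g/s.
Product flow = 500.65 + 1281 = 1781.7 g/s; glycerol fraction = 0.271.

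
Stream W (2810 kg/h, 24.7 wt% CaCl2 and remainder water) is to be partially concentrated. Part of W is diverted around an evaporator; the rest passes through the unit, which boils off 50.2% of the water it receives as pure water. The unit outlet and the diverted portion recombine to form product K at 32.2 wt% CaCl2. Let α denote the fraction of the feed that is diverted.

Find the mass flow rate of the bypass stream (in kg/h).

1079 kg/h

All 2810×0.247 = 694.07 kg/h of CaCl2 reaches K, so K = 694.07/0.322 = 2155.5 kg/h and vapour = 654.5 kg/h.
The evaporator receives (1−α)·2810 of feed at 0.753 water and removes 0.502 of that water:
0.502×0.753×(1−α)×2810 = 654.5
(1−α) = 654.5/1062.2 = 0.6162;  α = 0.3838.
Bypass flow = 0.3838×2810 = 1078.5 kg/h.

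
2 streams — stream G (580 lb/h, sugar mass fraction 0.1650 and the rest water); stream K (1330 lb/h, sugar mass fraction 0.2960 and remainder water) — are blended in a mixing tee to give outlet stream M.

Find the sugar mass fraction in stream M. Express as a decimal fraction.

Total flow out = 580 + 1330 = 1910 lb/h.
sugar in = 580×0.165 + 1330×0.296 = 489.38 lb/h.
sugar mass fraction in M = 489.38/1910 = 0.2562.

0.2562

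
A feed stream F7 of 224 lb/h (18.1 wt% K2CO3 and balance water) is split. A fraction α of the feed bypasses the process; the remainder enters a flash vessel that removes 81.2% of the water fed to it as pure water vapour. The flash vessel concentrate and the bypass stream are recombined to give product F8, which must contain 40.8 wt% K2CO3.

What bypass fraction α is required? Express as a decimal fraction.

0.163

All 224×0.181 = 40.544 lb/h of K2CO3 reaches F8, so F8 = 40.544/0.408 = 99.373 lb/h and vapour = 124.63 lb/h.
The evaporator receives (1−α)·224 of feed at 0.819 water and removes 0.812 of that water:
0.812×0.819×(1−α)×224 = 124.63
(1−α) = 124.63/148.97 = 0.8366;  α = 0.1634.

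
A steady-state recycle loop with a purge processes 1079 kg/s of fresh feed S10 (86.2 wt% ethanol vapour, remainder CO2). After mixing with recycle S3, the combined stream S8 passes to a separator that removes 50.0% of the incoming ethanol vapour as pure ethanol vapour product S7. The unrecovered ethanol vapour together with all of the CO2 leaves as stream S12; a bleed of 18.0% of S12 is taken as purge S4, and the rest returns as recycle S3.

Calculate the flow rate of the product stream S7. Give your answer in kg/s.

ethanol vapour in S8: m_A = 1079×0.862 + (1−0.180)·(1−0.500)·m_A, so m_A = 930.1/0.5900 = 1576.4 kg/s.
Product S7 = 0.500×1576.4 = 788.22 kg/s.

788.2 kg/s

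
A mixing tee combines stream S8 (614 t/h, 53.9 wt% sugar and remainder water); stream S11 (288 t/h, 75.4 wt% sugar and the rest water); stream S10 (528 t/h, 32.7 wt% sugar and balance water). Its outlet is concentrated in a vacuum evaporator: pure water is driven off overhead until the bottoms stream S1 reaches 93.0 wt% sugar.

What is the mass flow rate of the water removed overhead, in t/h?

655 t/h

sugar entering = 614×0.539 + 288×0.754 + 528×0.327 = 720.75 t/h.
All sugar reports to S1, so S1 = 720.75/0.930 = 775 t/h.
Total feed = 1430 t/h; overhead = 1430 − 775 = 655 t/h.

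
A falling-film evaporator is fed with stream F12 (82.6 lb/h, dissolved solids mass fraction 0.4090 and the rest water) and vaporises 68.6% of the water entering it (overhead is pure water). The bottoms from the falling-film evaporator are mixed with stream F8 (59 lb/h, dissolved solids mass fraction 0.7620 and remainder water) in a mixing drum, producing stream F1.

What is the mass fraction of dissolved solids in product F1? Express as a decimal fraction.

Vapour removed = 0.686×0.591×82.6 = 33.488 lb/h; concentrate = 49.112 lb/h.
dissolved solids reaching the mixer = 33.783 (from concentrate) + 59×0.762 = 78.741 lb/h.
Product flow = 49.112 + 59 = 108.11 lb/h; dissolved solids fraction = 0.7283.

0.7283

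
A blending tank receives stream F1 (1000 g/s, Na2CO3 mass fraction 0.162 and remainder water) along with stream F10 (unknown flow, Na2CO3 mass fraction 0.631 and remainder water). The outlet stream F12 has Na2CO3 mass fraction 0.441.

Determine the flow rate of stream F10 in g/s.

Let F10 be the unknown flow. Total out = 1000 + F10.
Na2CO3 balance: 162 + 0.631·F10 = 0.441·(1000 + F10)
(0.631 − 0.441)·F10 = 0.441×1000 − 162 = 279
F10 = 279 / 0.190 = 1468.4 g/s

1468 g/s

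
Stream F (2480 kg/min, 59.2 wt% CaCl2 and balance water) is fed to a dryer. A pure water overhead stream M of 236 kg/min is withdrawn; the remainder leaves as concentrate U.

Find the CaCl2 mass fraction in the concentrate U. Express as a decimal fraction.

0.654

CaCl2 is not removed: 2480×0.592 = 1468.2 kg/min of CaCl2 enters U.
Concentrate = 2480 − 236 = 2244 kg/min.
Mass fraction = 1468.2/2244 = 0.654.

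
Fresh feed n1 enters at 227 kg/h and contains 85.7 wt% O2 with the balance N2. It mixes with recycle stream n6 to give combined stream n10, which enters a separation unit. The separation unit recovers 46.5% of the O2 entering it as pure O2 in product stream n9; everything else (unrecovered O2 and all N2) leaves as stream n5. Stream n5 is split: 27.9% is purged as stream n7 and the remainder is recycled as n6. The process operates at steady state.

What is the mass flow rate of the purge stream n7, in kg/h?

N2 enters only via n1 and leaves only via the purge: 227×0.143 = 0.279×(N2 in n5), and the separation unit passes all N2, so N2 in n10 = N2 in n5 = 116.35 kg/h.
O2 in n10: m_A = 227×0.857 + (1−0.279)·(1−0.465)·m_A, so m_A = 194.54/0.6143 = 316.7 kg/h.
n5 = (1−0.465)×316.7 + 116.35 = 285.78 kg/h.
Purge n7 = 0.279×285.78 = 79.734 kg/h.

79.73 kg/h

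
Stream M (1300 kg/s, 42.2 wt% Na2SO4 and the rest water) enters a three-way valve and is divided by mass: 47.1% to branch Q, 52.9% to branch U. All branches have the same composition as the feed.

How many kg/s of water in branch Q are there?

Branch Q total = 0.471×1300 = 612.3 kg/s.
water in Q = 0.578×612.3 = 353.91 kg/s.

353.9 kg/s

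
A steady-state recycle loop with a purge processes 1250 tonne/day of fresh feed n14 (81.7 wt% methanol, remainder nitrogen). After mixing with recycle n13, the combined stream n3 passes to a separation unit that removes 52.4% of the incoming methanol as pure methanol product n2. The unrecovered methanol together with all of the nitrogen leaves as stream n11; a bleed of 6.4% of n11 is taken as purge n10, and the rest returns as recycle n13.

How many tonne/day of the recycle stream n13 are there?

nitrogen enters only via n14 and leaves only via the purge: 1250×0.183 = 0.064×(nitrogen in n11), and the separation unit passes all nitrogen, so nitrogen in n3 = nitrogen in n11 = 3574.2 tonne/day.
methanol in n3: m_A = 1250×0.817 + (1−0.064)·(1−0.524)·m_A, so m_A = 1021.2/0.5545 = 1841.9 tonne/day.
n11 = (1−0.524)×1841.9 + 3574.2 = 4450.9 tonne/day.
Recycle n13 = (1−0.064)×4450.9 = 4166.1 tonne/day.

4166 tonne/day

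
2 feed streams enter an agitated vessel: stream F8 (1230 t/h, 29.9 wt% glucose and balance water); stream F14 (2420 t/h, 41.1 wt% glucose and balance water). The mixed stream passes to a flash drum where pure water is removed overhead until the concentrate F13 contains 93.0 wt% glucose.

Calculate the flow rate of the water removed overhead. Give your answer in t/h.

glucose entering = 1230×0.299 + 2420×0.411 = 1362.4 t/h.
All glucose reports to F13, so F13 = 1362.4/0.930 = 1464.9 t/h.
Total feed = 3650 t/h; overhead = 3650 − 1464.9 = 2185.1 t/h.

2185 t/h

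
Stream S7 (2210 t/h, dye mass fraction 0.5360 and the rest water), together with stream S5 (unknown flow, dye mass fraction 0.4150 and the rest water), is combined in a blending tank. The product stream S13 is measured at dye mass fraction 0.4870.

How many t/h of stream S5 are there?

1504 t/h

Let S5 be the unknown flow. Total out = 2210 + S5.
dye balance: 1184.6 + 0.415·S5 = 0.487·(2210 + S5)
(0.415 − 0.487)·S5 = 0.487×2210 − 1184.6 = -108.29
S5 = -108.29 / -0.072 = 1504 t/h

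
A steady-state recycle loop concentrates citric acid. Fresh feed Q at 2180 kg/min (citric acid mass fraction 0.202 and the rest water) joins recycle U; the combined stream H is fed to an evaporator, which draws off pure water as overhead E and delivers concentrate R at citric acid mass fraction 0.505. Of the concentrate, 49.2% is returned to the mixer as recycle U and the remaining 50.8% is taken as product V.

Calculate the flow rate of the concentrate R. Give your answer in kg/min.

Overall citric acid balance (none leaves overhead): citric acid in fresh feed = citric acid in product, i.e. 2180×0.202 = (1−0.492)·R·0.505.
R = 440.36/(0.505×0.508) = 1716.5 kg/min.

1717 kg/min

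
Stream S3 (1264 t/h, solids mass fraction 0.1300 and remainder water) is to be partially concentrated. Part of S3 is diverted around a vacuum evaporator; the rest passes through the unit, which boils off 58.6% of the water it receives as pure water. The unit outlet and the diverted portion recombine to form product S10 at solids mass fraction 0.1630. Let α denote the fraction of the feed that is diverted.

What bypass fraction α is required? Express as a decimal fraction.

All 1264×0.130 = 164.32 t/h of solids reaches S10, so S10 = 164.32/0.163 = 1008.1 t/h and vapour = 255.9 t/h.
The evaporator receives (1−α)·1264 of feed at 0.870 water and removes 0.586 of that water:
0.586×0.870×(1−α)×1264 = 255.9
(1−α) = 255.9/644.41 = 0.3971;  α = 0.6029.

0.603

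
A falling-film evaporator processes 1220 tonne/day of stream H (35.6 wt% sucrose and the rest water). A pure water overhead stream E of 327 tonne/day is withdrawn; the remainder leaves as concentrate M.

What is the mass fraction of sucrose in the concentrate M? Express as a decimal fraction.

sucrose is not removed: 1220×0.356 = 434.32 tonne/day of sucrose enters M.
Concentrate = 1220 − 327 = 893 tonne/day.
Mass fraction = 434.32/893 = 0.486.

0.486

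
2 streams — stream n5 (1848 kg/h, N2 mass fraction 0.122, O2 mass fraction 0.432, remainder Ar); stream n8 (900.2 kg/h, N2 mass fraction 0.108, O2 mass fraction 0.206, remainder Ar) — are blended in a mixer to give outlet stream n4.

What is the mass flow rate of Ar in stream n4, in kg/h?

Ar out = Ar in = 1848×0.446 + 900.2×0.686 = 1441.7 kg/h.

1442 kg/h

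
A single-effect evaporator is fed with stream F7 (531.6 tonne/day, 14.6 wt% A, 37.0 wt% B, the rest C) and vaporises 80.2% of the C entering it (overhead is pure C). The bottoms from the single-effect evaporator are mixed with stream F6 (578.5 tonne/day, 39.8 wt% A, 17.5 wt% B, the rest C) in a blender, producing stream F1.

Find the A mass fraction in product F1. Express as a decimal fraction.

Vapour removed = 0.802×0.484×531.6 = 206.35 tonne/day; concentrate = 325.25 tonne/day.
A reaching the mixer = 77.614 (from concentrate) + 578.5×0.398 = 307.86 tonne/day.
Product flow = 325.25 + 578.5 = 903.75 tonne/day; A fraction = 0.341.

0.341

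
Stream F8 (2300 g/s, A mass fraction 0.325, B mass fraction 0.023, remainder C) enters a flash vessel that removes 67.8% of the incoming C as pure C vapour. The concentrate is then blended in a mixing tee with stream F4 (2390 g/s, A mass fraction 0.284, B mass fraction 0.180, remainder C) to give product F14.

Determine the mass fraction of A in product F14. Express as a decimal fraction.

0.388

Vapour removed = 0.678×0.652×2300 = 1016.7 g/s; concentrate = 1283.3 g/s.
A reaching the mixer = 747.5 (from concentrate) + 2390×0.284 = 1426.3 g/s.
Product flow = 1283.3 + 2390 = 3673.3 g/s; A fraction = 0.388.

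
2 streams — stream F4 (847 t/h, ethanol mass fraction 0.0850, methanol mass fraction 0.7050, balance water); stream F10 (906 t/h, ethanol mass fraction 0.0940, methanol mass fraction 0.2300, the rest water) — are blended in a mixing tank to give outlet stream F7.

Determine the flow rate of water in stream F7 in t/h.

790.3 t/h

water out = water in = 847×0.210 + 906×0.676 = 790.33 t/h.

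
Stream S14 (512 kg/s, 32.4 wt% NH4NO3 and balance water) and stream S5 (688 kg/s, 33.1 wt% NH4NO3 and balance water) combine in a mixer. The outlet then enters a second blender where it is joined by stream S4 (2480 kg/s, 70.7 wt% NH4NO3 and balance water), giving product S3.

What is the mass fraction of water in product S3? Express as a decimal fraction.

0.417

Overall, product flow = 3680 kg/s.
water in = 512×0.676 + 688×0.669 + 2480×0.293 = 1533 kg/s.
water fraction in S3 = 0.417.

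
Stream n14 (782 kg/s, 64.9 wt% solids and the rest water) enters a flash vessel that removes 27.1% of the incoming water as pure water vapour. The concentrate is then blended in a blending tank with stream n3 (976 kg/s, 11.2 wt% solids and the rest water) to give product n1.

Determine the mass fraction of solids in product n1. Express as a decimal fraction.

Vapour removed = 0.271×0.351×782 = 74.385 kg/s; concentrate = 707.62 kg/s.
solids reaching the mixer = 507.52 (from concentrate) + 976×0.112 = 616.83 kg/s.
Product flow = 707.62 + 976 = 1683.6 kg/s; solids fraction = 0.366.

0.366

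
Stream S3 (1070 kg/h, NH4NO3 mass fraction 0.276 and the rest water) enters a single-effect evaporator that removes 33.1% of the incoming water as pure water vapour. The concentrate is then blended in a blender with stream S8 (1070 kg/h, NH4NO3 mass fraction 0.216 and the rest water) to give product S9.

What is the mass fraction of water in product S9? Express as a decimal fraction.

Vapour removed = 0.331×0.724×1070 = 256.42 kg/h; concentrate = 813.58 kg/h.
water reaching the mixer = 518.26 (from concentrate) + 1070×0.784 = 1357.1 kg/h.
Product flow = 813.58 + 1070 = 1883.6 kg/h; water fraction = 0.721.

0.721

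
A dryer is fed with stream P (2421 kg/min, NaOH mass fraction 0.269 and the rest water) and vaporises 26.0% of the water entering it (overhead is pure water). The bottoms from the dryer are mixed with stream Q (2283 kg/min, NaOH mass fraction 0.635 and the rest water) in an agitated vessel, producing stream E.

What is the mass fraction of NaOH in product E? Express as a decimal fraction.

0.495

Vapour removed = 0.260×0.731×2421 = 460.14 kg/min; concentrate = 1960.9 kg/min.
NaOH reaching the mixer = 651.25 (from concentrate) + 2283×0.635 = 2101 kg/min.
Product flow = 1960.9 + 2283 = 4243.9 kg/min; NaOH fraction = 0.495.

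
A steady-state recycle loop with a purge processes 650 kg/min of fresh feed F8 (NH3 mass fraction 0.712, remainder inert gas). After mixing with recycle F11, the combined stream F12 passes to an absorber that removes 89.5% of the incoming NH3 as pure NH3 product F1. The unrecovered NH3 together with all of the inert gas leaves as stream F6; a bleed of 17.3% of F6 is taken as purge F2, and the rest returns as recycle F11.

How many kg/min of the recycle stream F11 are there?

inert gas enters only via F8 and leaves only via the purge: 650×0.288 = 0.173×(inert gas in F6), and the absorber passes all inert gas, so inert gas in F12 = inert gas in F6 = 1082.1 kg/min.
NH3 in F12: m_A = 650×0.712 + (1−0.173)·(1−0.895)·m_A, so m_A = 462.8/0.9132 = 506.81 kg/min.
F6 = (1−0.895)×506.81 + 1082.1 = 1135.3 kg/min.
Recycle F11 = (1−0.173)×1135.3 = 938.89 kg/min.

938.9 kg/min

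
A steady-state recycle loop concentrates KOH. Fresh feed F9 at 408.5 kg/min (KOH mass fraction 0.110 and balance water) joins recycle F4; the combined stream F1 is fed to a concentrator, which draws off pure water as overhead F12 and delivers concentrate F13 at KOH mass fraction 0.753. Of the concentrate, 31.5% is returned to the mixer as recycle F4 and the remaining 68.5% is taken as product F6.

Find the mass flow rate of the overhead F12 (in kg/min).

Overall KOH balance (none leaves overhead): KOH in fresh feed = KOH in product, i.e. 408.5×0.110 = (1−0.315)·F13·0.753.
F13 = 44.935/(0.753×0.685) = 87.116 kg/min.
Recycle F4 = 0.315×87.116 = 27.442 kg/min.
Combined feed F1 = 408.5 + 27.442 = 435.94 kg/min.
Overhead F12 = F1 − F13 = 435.94 − 87.116 = 348.83 kg/min.

348.8 kg/min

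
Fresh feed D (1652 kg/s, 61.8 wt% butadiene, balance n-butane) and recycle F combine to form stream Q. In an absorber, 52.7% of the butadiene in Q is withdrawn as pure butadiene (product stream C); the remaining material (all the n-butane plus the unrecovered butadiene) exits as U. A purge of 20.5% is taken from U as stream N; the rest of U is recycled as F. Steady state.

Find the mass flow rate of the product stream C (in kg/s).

862.3 kg/s

butadiene in Q: m_A = 1652×0.618 + (1−0.205)·(1−0.527)·m_A, so m_A = 1020.9/0.6240 = 1636.2 kg/s.
Product C = 0.527×1636.2 = 862.28 kg/s.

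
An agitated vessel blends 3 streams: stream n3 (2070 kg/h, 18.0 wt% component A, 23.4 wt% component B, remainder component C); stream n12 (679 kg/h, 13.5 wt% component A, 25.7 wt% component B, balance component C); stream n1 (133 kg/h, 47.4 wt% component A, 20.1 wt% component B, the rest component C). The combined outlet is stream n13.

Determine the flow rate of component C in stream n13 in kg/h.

1669 kg/h

component C out = component C in = 2070×0.586 + 679×0.608 + 133×0.325 = 1669.1 kg/h.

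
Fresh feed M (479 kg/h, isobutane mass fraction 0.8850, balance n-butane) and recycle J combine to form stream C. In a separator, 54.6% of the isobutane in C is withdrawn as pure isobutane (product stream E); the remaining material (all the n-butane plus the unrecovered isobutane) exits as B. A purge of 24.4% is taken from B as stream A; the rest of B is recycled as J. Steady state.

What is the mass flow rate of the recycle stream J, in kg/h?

392.2 kg/h

n-butane enters only via M and leaves only via the purge: 479×0.115 = 0.244×(n-butane in B), and the separator passes all n-butane, so n-butane in C = n-butane in B = 225.76 kg/h.
isobutane in C: m_A = 479×0.885 + (1−0.244)·(1−0.546)·m_A, so m_A = 423.92/0.6568 = 645.45 kg/h.
B = (1−0.546)×645.45 + 225.76 = 518.79 kg/h.
Recycle J = (1−0.244)×518.79 = 392.21 kg/h.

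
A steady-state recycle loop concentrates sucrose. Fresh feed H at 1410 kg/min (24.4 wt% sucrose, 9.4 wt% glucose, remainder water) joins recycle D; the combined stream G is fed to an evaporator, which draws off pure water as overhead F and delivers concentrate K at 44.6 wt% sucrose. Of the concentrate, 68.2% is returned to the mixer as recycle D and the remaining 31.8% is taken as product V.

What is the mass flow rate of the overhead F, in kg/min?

638.6 kg/min

Overall sucrose balance (none leaves overhead): sucrose in fresh feed = sucrose in product, i.e. 1410×0.244 = (1−0.682)·K·0.446.
K = 344.04/(0.446×0.318) = 2425.8 kg/min.
Recycle D = 0.682×2425.8 = 1654.4 kg/min.
Combined feed G = 1410 + 1654.4 = 3064.4 kg/min.
Overhead F = G − K = 3064.4 − 2425.8 = 638.61 kg/min.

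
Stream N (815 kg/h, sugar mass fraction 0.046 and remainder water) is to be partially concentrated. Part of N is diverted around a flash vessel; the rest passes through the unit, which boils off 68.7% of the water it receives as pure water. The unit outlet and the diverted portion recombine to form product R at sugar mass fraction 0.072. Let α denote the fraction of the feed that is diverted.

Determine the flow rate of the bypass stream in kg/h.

366 kg/h

All 815×0.046 = 37.49 kg/h of sugar reaches R, so R = 37.49/0.072 = 520.69 kg/h and vapour = 294.31 kg/h.
The evaporator receives (1−α)·815 of feed at 0.954 water and removes 0.687 of that water:
0.687×0.954×(1−α)×815 = 294.31
(1−α) = 294.31/534.15 = 0.5510;  α = 0.4490.
Bypass flow = 0.4490×815 = 365.95 kg/h.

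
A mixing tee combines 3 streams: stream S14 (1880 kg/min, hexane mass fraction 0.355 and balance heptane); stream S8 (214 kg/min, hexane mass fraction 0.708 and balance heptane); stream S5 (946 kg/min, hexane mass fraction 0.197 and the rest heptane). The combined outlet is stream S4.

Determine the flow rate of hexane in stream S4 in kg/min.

hexane out = hexane in = 1880×0.355 + 214×0.708 + 946×0.197 = 1005.3 kg/min.

1005 kg/min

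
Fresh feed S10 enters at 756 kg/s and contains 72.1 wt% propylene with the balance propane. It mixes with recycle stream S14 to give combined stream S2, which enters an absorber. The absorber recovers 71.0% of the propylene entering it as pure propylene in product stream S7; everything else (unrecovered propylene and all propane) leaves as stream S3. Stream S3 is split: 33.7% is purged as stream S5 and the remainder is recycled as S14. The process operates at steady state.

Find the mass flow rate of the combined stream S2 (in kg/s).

1301 kg/s

propane enters only via S10 and leaves only via the purge: 756×0.279 = 0.337×(propane in S3), and the absorber passes all propane, so propane in S2 = propane in S3 = 625.89 kg/s.
propylene in S2: m_A = 756×0.721 + (1−0.337)·(1−0.710)·m_A, so m_A = 545.08/0.8077 = 674.82 kg/s.
S2 = 674.82 + 625.89 = 1300.7 kg/s.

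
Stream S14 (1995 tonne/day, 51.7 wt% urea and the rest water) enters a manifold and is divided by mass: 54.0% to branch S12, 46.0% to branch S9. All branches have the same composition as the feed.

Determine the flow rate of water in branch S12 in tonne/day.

Branch S12 total = 0.540×1995 = 1077.3 tonne/day.
water in S12 = 0.483×1077.3 = 520.34 tonne/day.

520.3 tonne/day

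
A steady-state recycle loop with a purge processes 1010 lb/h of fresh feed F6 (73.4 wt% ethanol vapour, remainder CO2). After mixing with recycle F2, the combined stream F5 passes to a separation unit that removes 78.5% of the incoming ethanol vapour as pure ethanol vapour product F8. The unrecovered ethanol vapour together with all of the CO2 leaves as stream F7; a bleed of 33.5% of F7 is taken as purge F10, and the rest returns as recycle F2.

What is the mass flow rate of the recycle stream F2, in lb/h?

CO2 enters only via F6 and leaves only via the purge: 1010×0.266 = 0.335×(CO2 in F7), and the separation unit passes all CO2, so CO2 in F5 = CO2 in F7 = 801.97 lb/h.
ethanol vapour in F5: m_A = 1010×0.734 + (1−0.335)·(1−0.785)·m_A, so m_A = 741.34/0.8570 = 865.02 lb/h.
F7 = (1−0.785)×865.02 + 801.97 = 987.95 lb/h.
Recycle F2 = (1−0.335)×987.95 = 656.99 lb/h.

657 lb/h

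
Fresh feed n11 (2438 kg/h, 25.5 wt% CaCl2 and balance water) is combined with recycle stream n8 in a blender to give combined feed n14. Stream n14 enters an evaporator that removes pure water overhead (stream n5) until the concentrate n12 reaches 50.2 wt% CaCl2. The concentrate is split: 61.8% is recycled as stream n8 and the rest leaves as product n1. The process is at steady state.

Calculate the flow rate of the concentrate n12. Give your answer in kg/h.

Overall CaCl2 balance (none leaves overhead): CaCl2 in fresh feed = CaCl2 in product, i.e. 2438×0.255 = (1−0.618)·n12·0.502.
n12 = 621.69/(0.502×0.382) = 3242 kg/h.

3242 kg/h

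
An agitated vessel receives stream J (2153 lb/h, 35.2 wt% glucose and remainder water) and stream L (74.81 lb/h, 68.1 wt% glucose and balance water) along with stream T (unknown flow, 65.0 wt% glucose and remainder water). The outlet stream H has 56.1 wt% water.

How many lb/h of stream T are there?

801.9 lb/h

Let T be the unknown flow. Total out = 2227.8 + T.
water balance: 1419 + 0.350·T = 0.561·(2227.8 + T)
(0.350 − 0.561)·T = 0.561×2227.8 − 1419 = -169.21
T = -169.21 / -0.211 = 801.93 lb/h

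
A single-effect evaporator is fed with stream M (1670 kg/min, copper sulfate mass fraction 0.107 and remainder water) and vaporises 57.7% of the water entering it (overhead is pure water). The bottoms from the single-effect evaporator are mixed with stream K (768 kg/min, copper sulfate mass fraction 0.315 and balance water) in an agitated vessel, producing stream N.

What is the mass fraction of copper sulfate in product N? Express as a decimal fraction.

0.267

Vapour removed = 0.577×0.893×1670 = 860.49 kg/min; concentrate = 809.51 kg/min.
copper sulfate reaching the mixer = 178.69 (from concentrate) + 768×0.315 = 420.61 kg/min.
Product flow = 809.51 + 768 = 1577.5 kg/min; copper sulfate fraction = 0.267.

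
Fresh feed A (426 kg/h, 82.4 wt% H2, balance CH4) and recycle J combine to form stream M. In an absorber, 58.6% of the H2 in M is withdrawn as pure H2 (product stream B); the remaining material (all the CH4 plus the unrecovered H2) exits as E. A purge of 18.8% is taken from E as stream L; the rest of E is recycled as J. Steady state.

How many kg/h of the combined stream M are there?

CH4 enters only via A and leaves only via the purge: 426×0.176 = 0.188×(CH4 in E), and the absorber passes all CH4, so CH4 in M = CH4 in E = 398.81 kg/h.
H2 in M: m_A = 426×0.824 + (1−0.188)·(1−0.586)·m_A, so m_A = 351.02/0.6638 = 528.78 kg/h.
M = 528.78 + 398.81 = 927.59 kg/h.

927.6 kg/h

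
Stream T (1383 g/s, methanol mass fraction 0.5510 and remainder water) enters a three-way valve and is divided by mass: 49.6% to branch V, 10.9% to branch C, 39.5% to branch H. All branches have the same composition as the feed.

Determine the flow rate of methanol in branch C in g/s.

83.06 g/s

Branch C total = 0.109×1383 = 150.75 g/s.
methanol in C = 0.551×150.75 = 83.062 g/s.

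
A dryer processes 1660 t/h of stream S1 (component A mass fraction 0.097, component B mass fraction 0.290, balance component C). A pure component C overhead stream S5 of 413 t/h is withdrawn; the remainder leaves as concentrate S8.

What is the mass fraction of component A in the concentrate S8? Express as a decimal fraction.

component A is not removed: 1660×0.097 = 161.02 t/h of component A enters S8.
Concentrate = 1660 − 413 = 1247 t/h.
Mass fraction = 161.02/1247 = 0.129.

0.129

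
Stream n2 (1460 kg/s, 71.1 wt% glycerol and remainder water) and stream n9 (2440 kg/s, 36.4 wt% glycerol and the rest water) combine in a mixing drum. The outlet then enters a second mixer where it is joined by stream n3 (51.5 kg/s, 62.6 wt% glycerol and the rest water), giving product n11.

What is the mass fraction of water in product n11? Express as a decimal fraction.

0.504

Overall, product flow = 3951.5 kg/s.
water in = 1460×0.289 + 2440×0.636 + 51.5×0.374 = 1993 kg/s.
water fraction in n11 = 0.504.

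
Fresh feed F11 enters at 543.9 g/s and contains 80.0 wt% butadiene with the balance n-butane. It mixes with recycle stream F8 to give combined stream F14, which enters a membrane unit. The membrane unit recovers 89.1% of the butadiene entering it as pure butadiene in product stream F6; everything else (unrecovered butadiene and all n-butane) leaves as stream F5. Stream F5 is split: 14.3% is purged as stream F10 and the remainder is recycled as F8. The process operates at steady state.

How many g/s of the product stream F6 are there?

butadiene in F14: m_A = 543.9×0.800 + (1−0.143)·(1−0.891)·m_A, so m_A = 435.12/0.9066 = 479.95 g/s.
Product F6 = 0.891×479.95 = 427.64 g/s.

427.6 g/s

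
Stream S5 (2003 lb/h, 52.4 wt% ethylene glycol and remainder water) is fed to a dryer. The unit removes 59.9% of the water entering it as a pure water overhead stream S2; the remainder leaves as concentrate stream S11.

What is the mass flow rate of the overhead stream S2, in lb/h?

water entering = 2003×0.476 = 953.43 lb/h; overhead removed = 0.599×953.43 = 571.1 lb/h.

571.1 lb/h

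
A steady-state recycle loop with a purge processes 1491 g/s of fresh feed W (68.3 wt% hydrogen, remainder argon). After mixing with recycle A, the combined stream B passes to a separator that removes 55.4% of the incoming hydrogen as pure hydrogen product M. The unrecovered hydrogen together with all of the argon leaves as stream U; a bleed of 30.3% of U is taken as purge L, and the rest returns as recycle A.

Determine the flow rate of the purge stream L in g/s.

672.3 g/s

argon enters only via W and leaves only via the purge: 1491×0.317 = 0.303×(argon in U), and the separator passes all argon, so argon in B = argon in U = 1559.9 g/s.
hydrogen in B: m_A = 1491×0.683 + (1−0.303)·(1−0.554)·m_A, so m_A = 1018.4/0.6891 = 1477.7 g/s.
U = (1−0.554)×1477.7 + 1559.9 = 2219 g/s.
Purge L = 0.303×2219 = 672.34 g/s.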